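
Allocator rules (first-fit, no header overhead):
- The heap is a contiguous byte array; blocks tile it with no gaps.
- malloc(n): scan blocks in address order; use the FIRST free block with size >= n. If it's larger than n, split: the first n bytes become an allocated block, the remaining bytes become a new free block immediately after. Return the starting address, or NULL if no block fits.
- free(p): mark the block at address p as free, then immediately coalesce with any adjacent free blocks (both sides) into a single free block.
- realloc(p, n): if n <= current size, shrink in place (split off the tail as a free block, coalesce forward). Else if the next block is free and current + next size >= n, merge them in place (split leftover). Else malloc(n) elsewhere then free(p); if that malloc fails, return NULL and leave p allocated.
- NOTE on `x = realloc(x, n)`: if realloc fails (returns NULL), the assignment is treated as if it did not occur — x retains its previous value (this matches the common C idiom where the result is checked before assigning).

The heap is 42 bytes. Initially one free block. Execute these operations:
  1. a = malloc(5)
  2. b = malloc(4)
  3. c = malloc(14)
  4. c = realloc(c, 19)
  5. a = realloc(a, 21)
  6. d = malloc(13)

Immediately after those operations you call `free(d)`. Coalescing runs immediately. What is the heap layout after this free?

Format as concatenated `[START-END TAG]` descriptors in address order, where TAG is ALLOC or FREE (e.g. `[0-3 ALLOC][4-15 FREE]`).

Answer: [0-4 ALLOC][5-8 ALLOC][9-27 ALLOC][28-41 FREE]

Derivation:
Op 1: a = malloc(5) -> a = 0; heap: [0-4 ALLOC][5-41 FREE]
Op 2: b = malloc(4) -> b = 5; heap: [0-4 ALLOC][5-8 ALLOC][9-41 FREE]
Op 3: c = malloc(14) -> c = 9; heap: [0-4 ALLOC][5-8 ALLOC][9-22 ALLOC][23-41 FREE]
Op 4: c = realloc(c, 19) -> c = 9; heap: [0-4 ALLOC][5-8 ALLOC][9-27 ALLOC][28-41 FREE]
Op 5: a = realloc(a, 21) -> NULL (a unchanged); heap: [0-4 ALLOC][5-8 ALLOC][9-27 ALLOC][28-41 FREE]
Op 6: d = malloc(13) -> d = 28; heap: [0-4 ALLOC][5-8 ALLOC][9-27 ALLOC][28-40 ALLOC][41-41 FREE]
free(d): d = 28 -> block [28-40 ALLOC]; mark free, coalesce with adjacent free neighbors -> [0-4 ALLOC][5-8 ALLOC][9-27 ALLOC][28-41 FREE]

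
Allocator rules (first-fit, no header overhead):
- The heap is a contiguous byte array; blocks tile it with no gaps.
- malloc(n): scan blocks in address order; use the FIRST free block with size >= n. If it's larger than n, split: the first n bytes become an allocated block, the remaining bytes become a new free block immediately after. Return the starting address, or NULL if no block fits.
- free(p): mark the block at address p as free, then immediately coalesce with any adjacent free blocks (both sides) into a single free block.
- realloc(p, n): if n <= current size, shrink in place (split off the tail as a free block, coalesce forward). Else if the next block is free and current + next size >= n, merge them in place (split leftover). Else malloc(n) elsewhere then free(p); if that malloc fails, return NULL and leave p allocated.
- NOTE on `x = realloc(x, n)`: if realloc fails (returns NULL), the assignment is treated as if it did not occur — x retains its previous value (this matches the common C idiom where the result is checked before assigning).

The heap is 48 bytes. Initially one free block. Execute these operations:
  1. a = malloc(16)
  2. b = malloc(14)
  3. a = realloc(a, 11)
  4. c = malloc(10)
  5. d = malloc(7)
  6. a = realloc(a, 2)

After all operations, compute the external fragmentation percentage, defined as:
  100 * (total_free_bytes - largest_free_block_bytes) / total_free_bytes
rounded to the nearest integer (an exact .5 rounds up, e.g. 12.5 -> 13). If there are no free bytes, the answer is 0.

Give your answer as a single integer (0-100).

Op 1: a = malloc(16) -> a = 0; heap: [0-15 ALLOC][16-47 FREE]
Op 2: b = malloc(14) -> b = 16; heap: [0-15 ALLOC][16-29 ALLOC][30-47 FREE]
Op 3: a = realloc(a, 11) -> a = 0; heap: [0-10 ALLOC][11-15 FREE][16-29 ALLOC][30-47 FREE]
Op 4: c = malloc(10) -> c = 30; heap: [0-10 ALLOC][11-15 FREE][16-29 ALLOC][30-39 ALLOC][40-47 FREE]
Op 5: d = malloc(7) -> d = 40; heap: [0-10 ALLOC][11-15 FREE][16-29 ALLOC][30-39 ALLOC][40-46 ALLOC][47-47 FREE]
Op 6: a = realloc(a, 2) -> a = 0; heap: [0-1 ALLOC][2-15 FREE][16-29 ALLOC][30-39 ALLOC][40-46 ALLOC][47-47 FREE]
Free blocks: [14 1] total_free=15 largest=14 -> 100*(15-14)/15 = 100/15 ≈ 6.667 -> rounds to 7

Answer: 7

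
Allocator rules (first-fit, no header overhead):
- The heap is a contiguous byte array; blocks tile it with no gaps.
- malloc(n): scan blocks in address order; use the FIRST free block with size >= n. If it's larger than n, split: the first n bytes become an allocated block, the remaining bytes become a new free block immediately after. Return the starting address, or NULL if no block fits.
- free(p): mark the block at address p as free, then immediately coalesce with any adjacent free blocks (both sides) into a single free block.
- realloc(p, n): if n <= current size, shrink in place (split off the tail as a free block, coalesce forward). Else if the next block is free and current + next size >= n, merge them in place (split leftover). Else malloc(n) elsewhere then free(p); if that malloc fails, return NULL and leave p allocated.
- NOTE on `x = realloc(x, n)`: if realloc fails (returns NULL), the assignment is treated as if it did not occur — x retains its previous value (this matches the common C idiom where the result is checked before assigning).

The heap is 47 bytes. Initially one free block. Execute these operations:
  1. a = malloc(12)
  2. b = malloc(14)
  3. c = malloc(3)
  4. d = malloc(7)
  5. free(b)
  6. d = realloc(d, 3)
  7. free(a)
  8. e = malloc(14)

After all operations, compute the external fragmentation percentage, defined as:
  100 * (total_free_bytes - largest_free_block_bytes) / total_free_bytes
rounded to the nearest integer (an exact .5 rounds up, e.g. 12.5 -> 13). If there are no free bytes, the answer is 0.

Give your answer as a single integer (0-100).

Op 1: a = malloc(12) -> a = 0; heap: [0-11 ALLOC][12-46 FREE]
Op 2: b = malloc(14) -> b = 12; heap: [0-11 ALLOC][12-25 ALLOC][26-46 FREE]
Op 3: c = malloc(3) -> c = 26; heap: [0-11 ALLOC][12-25 ALLOC][26-28 ALLOC][29-46 FREE]
Op 4: d = malloc(7) -> d = 29; heap: [0-11 ALLOC][12-25 ALLOC][26-28 ALLOC][29-35 ALLOC][36-46 FREE]
Op 5: free(b) -> (freed b); heap: [0-11 ALLOC][12-25 FREE][26-28 ALLOC][29-35 ALLOC][36-46 FREE]
Op 6: d = realloc(d, 3) -> d = 29; heap: [0-11 ALLOC][12-25 FREE][26-28 ALLOC][29-31 ALLOC][32-46 FREE]
Op 7: free(a) -> (freed a); heap: [0-25 FREE][26-28 ALLOC][29-31 ALLOC][32-46 FREE]
Op 8: e = malloc(14) -> e = 0; heap: [0-13 ALLOC][14-25 FREE][26-28 ALLOC][29-31 ALLOC][32-46 FREE]
Free blocks: [12 15] total_free=27 largest=15 -> 100*(27-15)/27 = 1200/27 ≈ 44.444 -> rounds to 44

Answer: 44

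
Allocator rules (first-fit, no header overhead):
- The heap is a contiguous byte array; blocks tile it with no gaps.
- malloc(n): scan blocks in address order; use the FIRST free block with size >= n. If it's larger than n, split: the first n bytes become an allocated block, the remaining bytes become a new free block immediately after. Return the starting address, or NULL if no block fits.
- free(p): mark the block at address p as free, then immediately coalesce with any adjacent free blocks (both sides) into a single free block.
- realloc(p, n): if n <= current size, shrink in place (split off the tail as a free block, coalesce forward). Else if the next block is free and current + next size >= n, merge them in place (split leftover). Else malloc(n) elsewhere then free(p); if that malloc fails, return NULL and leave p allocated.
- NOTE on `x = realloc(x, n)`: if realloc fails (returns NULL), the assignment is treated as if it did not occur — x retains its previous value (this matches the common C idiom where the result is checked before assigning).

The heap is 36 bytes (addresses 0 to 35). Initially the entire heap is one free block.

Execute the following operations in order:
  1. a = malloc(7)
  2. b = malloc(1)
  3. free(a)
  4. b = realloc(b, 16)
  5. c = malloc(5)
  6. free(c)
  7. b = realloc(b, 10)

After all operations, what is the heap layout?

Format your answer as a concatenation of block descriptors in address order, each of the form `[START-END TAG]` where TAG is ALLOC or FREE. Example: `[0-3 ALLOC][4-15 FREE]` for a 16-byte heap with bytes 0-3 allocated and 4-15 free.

Op 1: a = malloc(7) -> a = 0; heap: [0-6 ALLOC][7-35 FREE]
Op 2: b = malloc(1) -> b = 7; heap: [0-6 ALLOC][7-7 ALLOC][8-35 FREE]
Op 3: free(a) -> (freed a); heap: [0-6 FREE][7-7 ALLOC][8-35 FREE]
Op 4: b = realloc(b, 16) -> b = 7; heap: [0-6 FREE][7-22 ALLOC][23-35 FREE]
Op 5: c = malloc(5) -> c = 0; heap: [0-4 ALLOC][5-6 FREE][7-22 ALLOC][23-35 FREE]
Op 6: free(c) -> (freed c); heap: [0-6 FREE][7-22 ALLOC][23-35 FREE]
Op 7: b = realloc(b, 10) -> b = 7; heap: [0-6 FREE][7-16 ALLOC][17-35 FREE]

Answer: [0-6 FREE][7-16 ALLOC][17-35 FREE]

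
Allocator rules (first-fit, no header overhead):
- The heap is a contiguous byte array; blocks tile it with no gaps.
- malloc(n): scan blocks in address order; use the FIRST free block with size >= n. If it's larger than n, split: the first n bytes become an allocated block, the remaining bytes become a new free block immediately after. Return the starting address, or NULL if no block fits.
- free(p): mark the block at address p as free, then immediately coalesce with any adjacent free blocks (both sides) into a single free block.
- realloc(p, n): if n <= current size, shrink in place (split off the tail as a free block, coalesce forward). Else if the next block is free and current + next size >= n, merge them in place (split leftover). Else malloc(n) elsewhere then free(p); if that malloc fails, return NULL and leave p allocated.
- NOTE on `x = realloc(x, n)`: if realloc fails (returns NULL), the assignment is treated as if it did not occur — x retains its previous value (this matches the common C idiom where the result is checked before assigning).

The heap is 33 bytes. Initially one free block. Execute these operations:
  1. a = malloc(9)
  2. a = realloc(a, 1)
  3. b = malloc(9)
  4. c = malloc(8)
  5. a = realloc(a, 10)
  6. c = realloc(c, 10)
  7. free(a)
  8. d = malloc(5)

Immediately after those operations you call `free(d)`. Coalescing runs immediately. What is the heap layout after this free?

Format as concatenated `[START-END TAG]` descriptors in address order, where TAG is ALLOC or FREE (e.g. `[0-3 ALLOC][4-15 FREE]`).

Answer: [0-0 FREE][1-9 ALLOC][10-17 ALLOC][18-32 FREE]

Derivation:
Op 1: a = malloc(9) -> a = 0; heap: [0-8 ALLOC][9-32 FREE]
Op 2: a = realloc(a, 1) -> a = 0; heap: [0-0 ALLOC][1-32 FREE]
Op 3: b = malloc(9) -> b = 1; heap: [0-0 ALLOC][1-9 ALLOC][10-32 FREE]
Op 4: c = malloc(8) -> c = 10; heap: [0-0 ALLOC][1-9 ALLOC][10-17 ALLOC][18-32 FREE]
Op 5: a = realloc(a, 10) -> a = 18; heap: [0-0 FREE][1-9 ALLOC][10-17 ALLOC][18-27 ALLOC][28-32 FREE]
Op 6: c = realloc(c, 10) -> NULL (c unchanged); heap: [0-0 FREE][1-9 ALLOC][10-17 ALLOC][18-27 ALLOC][28-32 FREE]
Op 7: free(a) -> (freed a); heap: [0-0 FREE][1-9 ALLOC][10-17 ALLOC][18-32 FREE]
Op 8: d = malloc(5) -> d = 18; heap: [0-0 FREE][1-9 ALLOC][10-17 ALLOC][18-22 ALLOC][23-32 FREE]
free(d): d = 18 -> block [18-22 ALLOC]; mark free, coalesce with adjacent free neighbors -> [0-0 FREE][1-9 ALLOC][10-17 ALLOC][18-32 FREE]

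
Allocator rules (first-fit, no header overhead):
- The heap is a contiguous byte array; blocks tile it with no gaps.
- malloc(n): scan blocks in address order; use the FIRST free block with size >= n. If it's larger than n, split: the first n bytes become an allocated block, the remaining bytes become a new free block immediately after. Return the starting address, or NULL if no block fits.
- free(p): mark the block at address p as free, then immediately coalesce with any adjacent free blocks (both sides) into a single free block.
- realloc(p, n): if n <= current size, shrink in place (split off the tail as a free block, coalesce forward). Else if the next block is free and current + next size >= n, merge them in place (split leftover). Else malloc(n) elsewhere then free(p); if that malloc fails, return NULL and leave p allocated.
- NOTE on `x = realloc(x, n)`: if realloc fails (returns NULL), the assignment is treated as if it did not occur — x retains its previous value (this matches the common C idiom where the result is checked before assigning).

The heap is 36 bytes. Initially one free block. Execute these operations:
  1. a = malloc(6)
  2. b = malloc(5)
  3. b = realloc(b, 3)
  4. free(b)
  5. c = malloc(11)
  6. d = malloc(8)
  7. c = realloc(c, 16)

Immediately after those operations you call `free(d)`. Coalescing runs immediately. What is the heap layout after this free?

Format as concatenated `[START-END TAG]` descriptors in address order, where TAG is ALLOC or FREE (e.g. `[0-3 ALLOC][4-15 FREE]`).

Answer: [0-5 ALLOC][6-16 ALLOC][17-35 FREE]

Derivation:
Op 1: a = malloc(6) -> a = 0; heap: [0-5 ALLOC][6-35 FREE]
Op 2: b = malloc(5) -> b = 6; heap: [0-5 ALLOC][6-10 ALLOC][11-35 FREE]
Op 3: b = realloc(b, 3) -> b = 6; heap: [0-5 ALLOC][6-8 ALLOC][9-35 FREE]
Op 4: free(b) -> (freed b); heap: [0-5 ALLOC][6-35 FREE]
Op 5: c = malloc(11) -> c = 6; heap: [0-5 ALLOC][6-16 ALLOC][17-35 FREE]
Op 6: d = malloc(8) -> d = 17; heap: [0-5 ALLOC][6-16 ALLOC][17-24 ALLOC][25-35 FREE]
Op 7: c = realloc(c, 16) -> NULL (c unchanged); heap: [0-5 ALLOC][6-16 ALLOC][17-24 ALLOC][25-35 FREE]
free(d): d = 17 -> block [17-24 ALLOC]; mark free, coalesce with adjacent free neighbors -> [0-5 ALLOC][6-16 ALLOC][17-35 FREE]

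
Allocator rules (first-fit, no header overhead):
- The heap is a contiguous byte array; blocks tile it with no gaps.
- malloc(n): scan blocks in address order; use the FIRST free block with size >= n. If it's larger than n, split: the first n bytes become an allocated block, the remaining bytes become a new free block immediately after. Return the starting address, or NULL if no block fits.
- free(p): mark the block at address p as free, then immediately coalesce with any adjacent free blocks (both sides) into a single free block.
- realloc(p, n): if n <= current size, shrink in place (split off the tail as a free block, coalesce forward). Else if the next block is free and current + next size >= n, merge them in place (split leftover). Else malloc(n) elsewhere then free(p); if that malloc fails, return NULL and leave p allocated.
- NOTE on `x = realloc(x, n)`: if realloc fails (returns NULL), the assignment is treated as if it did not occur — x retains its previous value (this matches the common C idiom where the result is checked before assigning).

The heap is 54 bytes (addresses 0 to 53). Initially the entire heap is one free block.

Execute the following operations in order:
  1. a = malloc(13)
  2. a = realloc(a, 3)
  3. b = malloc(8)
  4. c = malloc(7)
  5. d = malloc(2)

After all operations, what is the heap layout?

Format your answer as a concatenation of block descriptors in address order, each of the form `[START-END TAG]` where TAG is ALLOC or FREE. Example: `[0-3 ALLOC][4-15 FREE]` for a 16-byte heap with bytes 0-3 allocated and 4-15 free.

Op 1: a = malloc(13) -> a = 0; heap: [0-12 ALLOC][13-53 FREE]
Op 2: a = realloc(a, 3) -> a = 0; heap: [0-2 ALLOC][3-53 FREE]
Op 3: b = malloc(8) -> b = 3; heap: [0-2 ALLOC][3-10 ALLOC][11-53 FREE]
Op 4: c = malloc(7) -> c = 11; heap: [0-2 ALLOC][3-10 ALLOC][11-17 ALLOC][18-53 FREE]
Op 5: d = malloc(2) -> d = 18; heap: [0-2 ALLOC][3-10 ALLOC][11-17 ALLOC][18-19 ALLOC][20-53 FREE]

Answer: [0-2 ALLOC][3-10 ALLOC][11-17 ALLOC][18-19 ALLOC][20-53 FREE]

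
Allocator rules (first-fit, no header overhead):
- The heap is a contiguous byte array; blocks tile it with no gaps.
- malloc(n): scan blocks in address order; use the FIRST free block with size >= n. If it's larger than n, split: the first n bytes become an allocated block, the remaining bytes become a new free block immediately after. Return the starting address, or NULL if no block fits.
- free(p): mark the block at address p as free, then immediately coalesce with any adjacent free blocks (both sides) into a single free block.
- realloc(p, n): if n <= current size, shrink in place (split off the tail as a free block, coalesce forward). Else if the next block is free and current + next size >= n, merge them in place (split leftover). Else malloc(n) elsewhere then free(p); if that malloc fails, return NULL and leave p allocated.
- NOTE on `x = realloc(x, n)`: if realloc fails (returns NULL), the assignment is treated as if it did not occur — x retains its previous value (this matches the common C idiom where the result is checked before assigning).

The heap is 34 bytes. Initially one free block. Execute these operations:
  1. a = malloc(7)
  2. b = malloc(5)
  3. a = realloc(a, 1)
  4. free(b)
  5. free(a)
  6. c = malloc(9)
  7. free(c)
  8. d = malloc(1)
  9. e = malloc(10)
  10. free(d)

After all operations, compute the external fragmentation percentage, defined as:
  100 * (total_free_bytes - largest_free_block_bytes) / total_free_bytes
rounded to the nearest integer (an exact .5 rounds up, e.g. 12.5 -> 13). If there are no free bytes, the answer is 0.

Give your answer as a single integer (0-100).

Op 1: a = malloc(7) -> a = 0; heap: [0-6 ALLOC][7-33 FREE]
Op 2: b = malloc(5) -> b = 7; heap: [0-6 ALLOC][7-11 ALLOC][12-33 FREE]
Op 3: a = realloc(a, 1) -> a = 0; heap: [0-0 ALLOC][1-6 FREE][7-11 ALLOC][12-33 FREE]
Op 4: free(b) -> (freed b); heap: [0-0 ALLOC][1-33 FREE]
Op 5: free(a) -> (freed a); heap: [0-33 FREE]
Op 6: c = malloc(9) -> c = 0; heap: [0-8 ALLOC][9-33 FREE]
Op 7: free(c) -> (freed c); heap: [0-33 FREE]
Op 8: d = malloc(1) -> d = 0; heap: [0-0 ALLOC][1-33 FREE]
Op 9: e = malloc(10) -> e = 1; heap: [0-0 ALLOC][1-10 ALLOC][11-33 FREE]
Op 10: free(d) -> (freed d); heap: [0-0 FREE][1-10 ALLOC][11-33 FREE]
Free blocks: [1 23] total_free=24 largest=23 -> 100*(24-23)/24 = 100/24 ≈ 4.167 -> rounds to 4

Answer: 4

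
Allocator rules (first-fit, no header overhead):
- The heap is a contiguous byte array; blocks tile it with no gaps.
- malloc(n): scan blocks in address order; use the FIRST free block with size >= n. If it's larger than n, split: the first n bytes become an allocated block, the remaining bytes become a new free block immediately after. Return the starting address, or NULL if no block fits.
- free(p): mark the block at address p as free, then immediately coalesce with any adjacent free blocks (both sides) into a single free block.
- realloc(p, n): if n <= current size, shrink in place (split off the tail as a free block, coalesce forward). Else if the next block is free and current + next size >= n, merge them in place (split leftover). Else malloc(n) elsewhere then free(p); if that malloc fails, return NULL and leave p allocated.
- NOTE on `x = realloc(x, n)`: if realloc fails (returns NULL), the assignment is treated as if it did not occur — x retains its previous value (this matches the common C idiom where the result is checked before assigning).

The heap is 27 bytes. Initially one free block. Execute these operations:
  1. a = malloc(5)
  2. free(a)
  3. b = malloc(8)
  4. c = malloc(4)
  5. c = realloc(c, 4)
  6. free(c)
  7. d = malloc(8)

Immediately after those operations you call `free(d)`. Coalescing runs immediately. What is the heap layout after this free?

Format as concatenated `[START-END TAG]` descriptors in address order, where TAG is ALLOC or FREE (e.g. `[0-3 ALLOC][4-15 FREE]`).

Op 1: a = malloc(5) -> a = 0; heap: [0-4 ALLOC][5-26 FREE]
Op 2: free(a) -> (freed a); heap: [0-26 FREE]
Op 3: b = malloc(8) -> b = 0; heap: [0-7 ALLOC][8-26 FREE]
Op 4: c = malloc(4) -> c = 8; heap: [0-7 ALLOC][8-11 ALLOC][12-26 FREE]
Op 5: c = realloc(c, 4) -> c = 8; heap: [0-7 ALLOC][8-11 ALLOC][12-26 FREE]
Op 6: free(c) -> (freed c); heap: [0-7 ALLOC][8-26 FREE]
Op 7: d = malloc(8) -> d = 8; heap: [0-7 ALLOC][8-15 ALLOC][16-26 FREE]
free(d): d = 8 -> block [8-15 ALLOC]; mark free, coalesce with adjacent free neighbors -> [0-7 ALLOC][8-26 FREE]

Answer: [0-7 ALLOC][8-26 FREE]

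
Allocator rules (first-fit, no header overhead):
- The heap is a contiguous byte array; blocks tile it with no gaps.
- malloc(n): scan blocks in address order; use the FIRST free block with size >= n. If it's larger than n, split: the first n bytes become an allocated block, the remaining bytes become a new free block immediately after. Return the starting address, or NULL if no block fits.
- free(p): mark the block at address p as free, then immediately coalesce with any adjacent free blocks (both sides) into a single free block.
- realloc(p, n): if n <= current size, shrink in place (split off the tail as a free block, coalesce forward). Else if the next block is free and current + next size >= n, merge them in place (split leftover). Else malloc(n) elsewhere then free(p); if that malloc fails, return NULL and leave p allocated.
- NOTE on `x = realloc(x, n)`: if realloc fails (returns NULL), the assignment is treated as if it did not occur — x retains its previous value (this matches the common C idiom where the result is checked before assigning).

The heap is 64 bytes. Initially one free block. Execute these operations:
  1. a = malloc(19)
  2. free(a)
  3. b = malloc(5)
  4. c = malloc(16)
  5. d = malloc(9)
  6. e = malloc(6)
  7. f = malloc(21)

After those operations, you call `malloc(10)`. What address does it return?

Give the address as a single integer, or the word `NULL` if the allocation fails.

Op 1: a = malloc(19) -> a = 0; heap: [0-18 ALLOC][19-63 FREE]
Op 2: free(a) -> (freed a); heap: [0-63 FREE]
Op 3: b = malloc(5) -> b = 0; heap: [0-4 ALLOC][5-63 FREE]
Op 4: c = malloc(16) -> c = 5; heap: [0-4 ALLOC][5-20 ALLOC][21-63 FREE]
Op 5: d = malloc(9) -> d = 21; heap: [0-4 ALLOC][5-20 ALLOC][21-29 ALLOC][30-63 FREE]
Op 6: e = malloc(6) -> e = 30; heap: [0-4 ALLOC][5-20 ALLOC][21-29 ALLOC][30-35 ALLOC][36-63 FREE]
Op 7: f = malloc(21) -> f = 36; heap: [0-4 ALLOC][5-20 ALLOC][21-29 ALLOC][30-35 ALLOC][36-56 ALLOC][57-63 FREE]
malloc(10): first-fit scan over [0-4 ALLOC][5-20 ALLOC][21-29 ALLOC][30-35 ALLOC][36-56 ALLOC][57-63 FREE] -> NULL

Answer: NULL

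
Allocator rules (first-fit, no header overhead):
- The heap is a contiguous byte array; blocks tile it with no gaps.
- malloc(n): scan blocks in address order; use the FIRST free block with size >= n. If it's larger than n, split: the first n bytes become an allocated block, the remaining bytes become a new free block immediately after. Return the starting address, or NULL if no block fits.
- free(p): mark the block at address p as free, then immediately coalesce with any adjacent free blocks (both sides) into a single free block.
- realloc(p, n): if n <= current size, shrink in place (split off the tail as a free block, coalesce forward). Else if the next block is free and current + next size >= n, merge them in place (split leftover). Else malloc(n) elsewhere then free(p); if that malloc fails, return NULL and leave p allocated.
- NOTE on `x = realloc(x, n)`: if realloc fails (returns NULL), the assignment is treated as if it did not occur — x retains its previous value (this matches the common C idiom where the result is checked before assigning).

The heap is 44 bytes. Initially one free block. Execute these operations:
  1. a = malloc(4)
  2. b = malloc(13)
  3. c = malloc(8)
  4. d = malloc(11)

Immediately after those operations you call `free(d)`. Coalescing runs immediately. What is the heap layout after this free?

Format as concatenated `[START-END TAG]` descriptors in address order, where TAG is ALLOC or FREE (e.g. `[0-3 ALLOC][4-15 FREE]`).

Answer: [0-3 ALLOC][4-16 ALLOC][17-24 ALLOC][25-43 FREE]

Derivation:
Op 1: a = malloc(4) -> a = 0; heap: [0-3 ALLOC][4-43 FREE]
Op 2: b = malloc(13) -> b = 4; heap: [0-3 ALLOC][4-16 ALLOC][17-43 FREE]
Op 3: c = malloc(8) -> c = 17; heap: [0-3 ALLOC][4-16 ALLOC][17-24 ALLOC][25-43 FREE]
Op 4: d = malloc(11) -> d = 25; heap: [0-3 ALLOC][4-16 ALLOC][17-24 ALLOC][25-35 ALLOC][36-43 FREE]
free(d): d = 25 -> block [25-35 ALLOC]; mark free, coalesce with adjacent free neighbors -> [0-3 ALLOC][4-16 ALLOC][17-24 ALLOC][25-43 FREE]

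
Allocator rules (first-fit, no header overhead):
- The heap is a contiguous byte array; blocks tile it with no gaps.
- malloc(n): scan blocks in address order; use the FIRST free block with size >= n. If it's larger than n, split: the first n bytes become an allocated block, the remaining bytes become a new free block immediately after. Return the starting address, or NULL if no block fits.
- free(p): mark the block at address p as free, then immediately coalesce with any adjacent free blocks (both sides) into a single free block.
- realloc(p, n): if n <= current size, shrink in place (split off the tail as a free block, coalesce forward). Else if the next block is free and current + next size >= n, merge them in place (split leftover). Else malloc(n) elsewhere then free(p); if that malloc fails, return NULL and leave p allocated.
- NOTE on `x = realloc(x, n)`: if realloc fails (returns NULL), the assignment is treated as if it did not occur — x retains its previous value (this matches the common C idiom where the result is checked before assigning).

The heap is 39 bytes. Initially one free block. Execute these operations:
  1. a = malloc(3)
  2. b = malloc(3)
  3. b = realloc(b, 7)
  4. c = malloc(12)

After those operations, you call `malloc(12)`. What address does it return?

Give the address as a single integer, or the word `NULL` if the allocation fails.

Op 1: a = malloc(3) -> a = 0; heap: [0-2 ALLOC][3-38 FREE]
Op 2: b = malloc(3) -> b = 3; heap: [0-2 ALLOC][3-5 ALLOC][6-38 FREE]
Op 3: b = realloc(b, 7) -> b = 3; heap: [0-2 ALLOC][3-9 ALLOC][10-38 FREE]
Op 4: c = malloc(12) -> c = 10; heap: [0-2 ALLOC][3-9 ALLOC][10-21 ALLOC][22-38 FREE]
malloc(12): first-fit scan over [0-2 ALLOC][3-9 ALLOC][10-21 ALLOC][22-38 FREE] -> 22

Answer: 22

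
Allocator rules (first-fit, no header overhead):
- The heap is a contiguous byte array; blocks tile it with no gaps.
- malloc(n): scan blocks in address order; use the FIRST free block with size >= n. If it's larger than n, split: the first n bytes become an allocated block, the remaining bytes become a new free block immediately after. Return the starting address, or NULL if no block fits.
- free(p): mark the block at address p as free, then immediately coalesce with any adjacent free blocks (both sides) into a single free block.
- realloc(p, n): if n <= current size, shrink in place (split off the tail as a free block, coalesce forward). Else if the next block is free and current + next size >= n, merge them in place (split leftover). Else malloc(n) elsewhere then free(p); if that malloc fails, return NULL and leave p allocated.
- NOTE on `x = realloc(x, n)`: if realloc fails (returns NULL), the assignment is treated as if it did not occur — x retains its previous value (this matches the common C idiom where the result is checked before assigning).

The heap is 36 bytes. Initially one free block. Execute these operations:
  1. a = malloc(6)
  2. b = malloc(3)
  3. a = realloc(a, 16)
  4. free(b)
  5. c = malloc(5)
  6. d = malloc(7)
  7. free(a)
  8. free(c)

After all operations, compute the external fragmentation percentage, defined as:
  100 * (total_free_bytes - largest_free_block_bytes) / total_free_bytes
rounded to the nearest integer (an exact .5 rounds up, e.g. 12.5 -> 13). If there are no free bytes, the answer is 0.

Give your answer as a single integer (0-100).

Op 1: a = malloc(6) -> a = 0; heap: [0-5 ALLOC][6-35 FREE]
Op 2: b = malloc(3) -> b = 6; heap: [0-5 ALLOC][6-8 ALLOC][9-35 FREE]
Op 3: a = realloc(a, 16) -> a = 9; heap: [0-5 FREE][6-8 ALLOC][9-24 ALLOC][25-35 FREE]
Op 4: free(b) -> (freed b); heap: [0-8 FREE][9-24 ALLOC][25-35 FREE]
Op 5: c = malloc(5) -> c = 0; heap: [0-4 ALLOC][5-8 FREE][9-24 ALLOC][25-35 FREE]
Op 6: d = malloc(7) -> d = 25; heap: [0-4 ALLOC][5-8 FREE][9-24 ALLOC][25-31 ALLOC][32-35 FREE]
Op 7: free(a) -> (freed a); heap: [0-4 ALLOC][5-24 FREE][25-31 ALLOC][32-35 FREE]
Op 8: free(c) -> (freed c); heap: [0-24 FREE][25-31 ALLOC][32-35 FREE]
Free blocks: [25 4] total_free=29 largest=25 -> 100*(29-25)/29 = 400/29 ≈ 13.793 -> rounds to 14

Answer: 14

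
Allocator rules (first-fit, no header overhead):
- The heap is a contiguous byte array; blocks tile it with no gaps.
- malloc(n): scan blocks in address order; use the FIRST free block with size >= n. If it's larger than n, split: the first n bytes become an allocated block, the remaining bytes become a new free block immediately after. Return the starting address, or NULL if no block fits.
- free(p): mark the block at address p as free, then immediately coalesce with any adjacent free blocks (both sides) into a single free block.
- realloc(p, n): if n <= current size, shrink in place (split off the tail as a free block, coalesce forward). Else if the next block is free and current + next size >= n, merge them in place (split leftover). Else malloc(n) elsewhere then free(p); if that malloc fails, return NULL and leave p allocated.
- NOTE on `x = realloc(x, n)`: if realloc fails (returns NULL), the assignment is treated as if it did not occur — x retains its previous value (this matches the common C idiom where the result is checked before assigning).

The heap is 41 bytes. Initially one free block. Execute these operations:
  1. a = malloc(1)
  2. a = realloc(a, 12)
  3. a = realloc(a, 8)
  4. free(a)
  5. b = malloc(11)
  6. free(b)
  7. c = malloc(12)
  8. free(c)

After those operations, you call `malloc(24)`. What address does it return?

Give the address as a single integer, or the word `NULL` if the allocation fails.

Answer: 0

Derivation:
Op 1: a = malloc(1) -> a = 0; heap: [0-0 ALLOC][1-40 FREE]
Op 2: a = realloc(a, 12) -> a = 0; heap: [0-11 ALLOC][12-40 FREE]
Op 3: a = realloc(a, 8) -> a = 0; heap: [0-7 ALLOC][8-40 FREE]
Op 4: free(a) -> (freed a); heap: [0-40 FREE]
Op 5: b = malloc(11) -> b = 0; heap: [0-10 ALLOC][11-40 FREE]
Op 6: free(b) -> (freed b); heap: [0-40 FREE]
Op 7: c = malloc(12) -> c = 0; heap: [0-11 ALLOC][12-40 FREE]
Op 8: free(c) -> (freed c); heap: [0-40 FREE]
malloc(24): first-fit scan over [0-40 FREE] -> 0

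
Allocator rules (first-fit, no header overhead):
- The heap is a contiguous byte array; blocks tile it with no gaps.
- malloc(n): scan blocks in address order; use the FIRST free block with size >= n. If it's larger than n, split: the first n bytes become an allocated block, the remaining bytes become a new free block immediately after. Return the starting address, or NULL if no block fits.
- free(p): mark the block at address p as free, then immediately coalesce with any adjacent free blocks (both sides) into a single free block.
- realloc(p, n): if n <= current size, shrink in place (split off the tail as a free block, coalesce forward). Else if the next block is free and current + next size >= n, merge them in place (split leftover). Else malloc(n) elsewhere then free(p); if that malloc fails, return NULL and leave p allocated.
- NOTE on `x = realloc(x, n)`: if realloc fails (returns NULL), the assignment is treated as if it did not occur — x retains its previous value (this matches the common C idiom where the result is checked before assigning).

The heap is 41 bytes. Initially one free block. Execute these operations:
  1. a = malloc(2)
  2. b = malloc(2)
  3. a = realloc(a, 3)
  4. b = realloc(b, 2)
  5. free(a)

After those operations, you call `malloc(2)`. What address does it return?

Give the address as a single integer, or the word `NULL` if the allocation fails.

Answer: 0

Derivation:
Op 1: a = malloc(2) -> a = 0; heap: [0-1 ALLOC][2-40 FREE]
Op 2: b = malloc(2) -> b = 2; heap: [0-1 ALLOC][2-3 ALLOC][4-40 FREE]
Op 3: a = realloc(a, 3) -> a = 4; heap: [0-1 FREE][2-3 ALLOC][4-6 ALLOC][7-40 FREE]
Op 4: b = realloc(b, 2) -> b = 2; heap: [0-1 FREE][2-3 ALLOC][4-6 ALLOC][7-40 FREE]
Op 5: free(a) -> (freed a); heap: [0-1 FREE][2-3 ALLOC][4-40 FREE]
malloc(2): first-fit scan over [0-1 FREE][2-3 ALLOC][4-40 FREE] -> 0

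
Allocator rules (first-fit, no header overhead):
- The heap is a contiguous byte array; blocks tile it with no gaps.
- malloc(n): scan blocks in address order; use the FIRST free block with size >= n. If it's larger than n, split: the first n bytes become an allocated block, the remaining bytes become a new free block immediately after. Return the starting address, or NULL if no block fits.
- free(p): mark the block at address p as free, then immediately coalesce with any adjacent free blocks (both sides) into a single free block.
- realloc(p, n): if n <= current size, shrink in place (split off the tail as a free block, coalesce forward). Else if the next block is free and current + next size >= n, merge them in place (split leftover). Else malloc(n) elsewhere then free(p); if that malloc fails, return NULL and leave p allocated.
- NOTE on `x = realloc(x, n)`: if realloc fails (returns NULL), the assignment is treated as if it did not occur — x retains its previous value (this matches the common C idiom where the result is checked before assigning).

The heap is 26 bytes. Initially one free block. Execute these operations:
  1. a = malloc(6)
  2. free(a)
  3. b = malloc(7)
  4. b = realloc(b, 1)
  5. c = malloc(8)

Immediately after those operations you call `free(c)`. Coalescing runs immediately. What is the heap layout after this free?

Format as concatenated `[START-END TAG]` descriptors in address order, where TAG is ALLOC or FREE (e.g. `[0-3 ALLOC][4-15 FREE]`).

Answer: [0-0 ALLOC][1-25 FREE]

Derivation:
Op 1: a = malloc(6) -> a = 0; heap: [0-5 ALLOC][6-25 FREE]
Op 2: free(a) -> (freed a); heap: [0-25 FREE]
Op 3: b = malloc(7) -> b = 0; heap: [0-6 ALLOC][7-25 FREE]
Op 4: b = realloc(b, 1) -> b = 0; heap: [0-0 ALLOC][1-25 FREE]
Op 5: c = malloc(8) -> c = 1; heap: [0-0 ALLOC][1-8 ALLOC][9-25 FREE]
free(c): c = 1 -> block [1-8 ALLOC]; mark free, coalesce with adjacent free neighbors -> [0-0 ALLOC][1-25 FREE]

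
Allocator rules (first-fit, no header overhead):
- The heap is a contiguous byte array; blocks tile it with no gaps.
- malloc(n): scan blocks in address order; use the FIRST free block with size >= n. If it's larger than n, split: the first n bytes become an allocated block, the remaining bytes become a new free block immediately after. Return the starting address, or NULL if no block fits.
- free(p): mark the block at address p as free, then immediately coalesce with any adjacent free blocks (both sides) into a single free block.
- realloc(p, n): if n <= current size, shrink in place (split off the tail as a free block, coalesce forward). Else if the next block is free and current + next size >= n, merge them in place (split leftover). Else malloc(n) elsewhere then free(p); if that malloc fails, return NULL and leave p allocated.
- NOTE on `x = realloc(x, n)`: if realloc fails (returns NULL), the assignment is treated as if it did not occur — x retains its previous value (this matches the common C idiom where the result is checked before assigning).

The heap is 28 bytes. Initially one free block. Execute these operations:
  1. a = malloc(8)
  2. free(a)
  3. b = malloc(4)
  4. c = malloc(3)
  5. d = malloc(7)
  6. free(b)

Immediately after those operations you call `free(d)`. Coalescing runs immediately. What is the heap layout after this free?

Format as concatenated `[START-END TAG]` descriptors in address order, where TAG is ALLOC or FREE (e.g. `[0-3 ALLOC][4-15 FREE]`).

Op 1: a = malloc(8) -> a = 0; heap: [0-7 ALLOC][8-27 FREE]
Op 2: free(a) -> (freed a); heap: [0-27 FREE]
Op 3: b = malloc(4) -> b = 0; heap: [0-3 ALLOC][4-27 FREE]
Op 4: c = malloc(3) -> c = 4; heap: [0-3 ALLOC][4-6 ALLOC][7-27 FREE]
Op 5: d = malloc(7) -> d = 7; heap: [0-3 ALLOC][4-6 ALLOC][7-13 ALLOC][14-27 FREE]
Op 6: free(b) -> (freed b); heap: [0-3 FREE][4-6 ALLOC][7-13 ALLOC][14-27 FREE]
free(d): d = 7 -> block [7-13 ALLOC]; mark free, coalesce with adjacent free neighbors -> [0-3 FREE][4-6 ALLOC][7-27 FREE]

Answer: [0-3 FREE][4-6 ALLOC][7-27 FREE]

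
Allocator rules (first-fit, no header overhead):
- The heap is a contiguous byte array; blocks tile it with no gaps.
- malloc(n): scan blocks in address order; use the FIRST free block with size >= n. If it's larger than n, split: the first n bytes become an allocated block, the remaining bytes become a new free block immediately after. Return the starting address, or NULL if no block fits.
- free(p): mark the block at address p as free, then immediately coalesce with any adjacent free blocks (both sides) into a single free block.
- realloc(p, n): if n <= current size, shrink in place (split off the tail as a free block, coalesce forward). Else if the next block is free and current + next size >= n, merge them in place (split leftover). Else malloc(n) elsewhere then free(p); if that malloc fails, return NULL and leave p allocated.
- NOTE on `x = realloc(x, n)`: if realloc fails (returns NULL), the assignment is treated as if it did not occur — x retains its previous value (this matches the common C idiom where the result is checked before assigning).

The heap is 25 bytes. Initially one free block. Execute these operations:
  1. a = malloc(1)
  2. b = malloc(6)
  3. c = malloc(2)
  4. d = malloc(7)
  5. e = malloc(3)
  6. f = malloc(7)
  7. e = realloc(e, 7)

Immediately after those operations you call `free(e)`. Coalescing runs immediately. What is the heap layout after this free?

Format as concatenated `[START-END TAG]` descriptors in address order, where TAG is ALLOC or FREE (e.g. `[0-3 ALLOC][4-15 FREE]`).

Answer: [0-0 ALLOC][1-6 ALLOC][7-8 ALLOC][9-15 ALLOC][16-24 FREE]

Derivation:
Op 1: a = malloc(1) -> a = 0; heap: [0-0 ALLOC][1-24 FREE]
Op 2: b = malloc(6) -> b = 1; heap: [0-0 ALLOC][1-6 ALLOC][7-24 FREE]
Op 3: c = malloc(2) -> c = 7; heap: [0-0 ALLOC][1-6 ALLOC][7-8 ALLOC][9-24 FREE]
Op 4: d = malloc(7) -> d = 9; heap: [0-0 ALLOC][1-6 ALLOC][7-8 ALLOC][9-15 ALLOC][16-24 FREE]
Op 5: e = malloc(3) -> e = 16; heap: [0-0 ALLOC][1-6 ALLOC][7-8 ALLOC][9-15 ALLOC][16-18 ALLOC][19-24 FREE]
Op 6: f = malloc(7) -> f = NULL; heap: [0-0 ALLOC][1-6 ALLOC][7-8 ALLOC][9-15 ALLOC][16-18 ALLOC][19-24 FREE]
Op 7: e = realloc(e, 7) -> e = 16; heap: [0-0 ALLOC][1-6 ALLOC][7-8 ALLOC][9-15 ALLOC][16-22 ALLOC][23-24 FREE]
free(e): e = 16 -> block [16-22 ALLOC]; mark free, coalesce with adjacent free neighbors -> [0-0 ALLOC][1-6 ALLOC][7-8 ALLOC][9-15 ALLOC][16-24 FREE]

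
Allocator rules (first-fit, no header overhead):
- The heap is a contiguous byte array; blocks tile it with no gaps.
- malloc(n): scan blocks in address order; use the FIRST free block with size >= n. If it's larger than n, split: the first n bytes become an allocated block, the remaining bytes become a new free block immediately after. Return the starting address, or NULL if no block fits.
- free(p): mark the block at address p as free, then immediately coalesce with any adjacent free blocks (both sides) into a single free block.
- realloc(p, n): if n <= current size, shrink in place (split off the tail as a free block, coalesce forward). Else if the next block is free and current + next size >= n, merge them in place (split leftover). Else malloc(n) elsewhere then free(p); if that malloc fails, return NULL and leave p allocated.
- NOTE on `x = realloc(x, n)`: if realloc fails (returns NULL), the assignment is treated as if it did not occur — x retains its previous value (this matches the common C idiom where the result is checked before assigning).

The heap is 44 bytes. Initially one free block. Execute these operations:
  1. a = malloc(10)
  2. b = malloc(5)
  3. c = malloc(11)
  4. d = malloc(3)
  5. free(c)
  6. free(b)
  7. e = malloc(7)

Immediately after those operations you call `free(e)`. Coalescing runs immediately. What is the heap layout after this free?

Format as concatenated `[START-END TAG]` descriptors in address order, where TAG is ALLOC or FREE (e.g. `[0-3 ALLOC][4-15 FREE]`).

Answer: [0-9 ALLOC][10-25 FREE][26-28 ALLOC][29-43 FREE]

Derivation:
Op 1: a = malloc(10) -> a = 0; heap: [0-9 ALLOC][10-43 FREE]
Op 2: b = malloc(5) -> b = 10; heap: [0-9 ALLOC][10-14 ALLOC][15-43 FREE]
Op 3: c = malloc(11) -> c = 15; heap: [0-9 ALLOC][10-14 ALLOC][15-25 ALLOC][26-43 FREE]
Op 4: d = malloc(3) -> d = 26; heap: [0-9 ALLOC][10-14 ALLOC][15-25 ALLOC][26-28 ALLOC][29-43 FREE]
Op 5: free(c) -> (freed c); heap: [0-9 ALLOC][10-14 ALLOC][15-25 FREE][26-28 ALLOC][29-43 FREE]
Op 6: free(b) -> (freed b); heap: [0-9 ALLOC][10-25 FREE][26-28 ALLOC][29-43 FREE]
Op 7: e = malloc(7) -> e = 10; heap: [0-9 ALLOC][10-16 ALLOC][17-25 FREE][26-28 ALLOC][29-43 FREE]
free(e): e = 10 -> block [10-16 ALLOC]; mark free, coalesce with adjacent free neighbors -> [0-9 ALLOC][10-25 FREE][26-28 ALLOC][29-43 FREE]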